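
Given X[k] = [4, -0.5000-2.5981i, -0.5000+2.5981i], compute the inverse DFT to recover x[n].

x[n] = (1/3) Σ(k=0 to 2) X[k] · e^(2πikn/3)

Computing each x[n]:
x[0] = 1
x[1] = 3
x[2] = 0

x = [1, 3, 0]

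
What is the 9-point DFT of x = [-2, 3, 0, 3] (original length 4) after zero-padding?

Original 4-point DFT: [4, -2, -8, -2]
Zero-padded 9-point DFT provides frequency interpolation.

DFT_9([x, 0, ...]) = [4, -1.2019-4.5264i, -2.9791-0.3563i, -0.5000-2.5981i, -6.3191-3.6241i, -6.3191+3.6241i, -0.5000+2.5981i, -2.9791+0.3563i, -1.2019+4.5264i]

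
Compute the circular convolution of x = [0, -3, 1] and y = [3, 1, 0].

(x ⊛ y)[n] = Σ(m=0 to 2) x[m] · y[(n-m) mod 3]

Computing each output sample:
(x ⊛ y)[0] = 1
(x ⊛ y)[1] = -9
(x ⊛ y)[2] = 0

x ⊛ y = [1, -9, 0]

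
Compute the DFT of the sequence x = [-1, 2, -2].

X[k] = Σ(n=0 to 2) x[n] · ω_3^(nk)
where ω_3 = e^(-2πi/3)

Computing each X[k]:
X[0] = -1
X[1] = -1.0000-3.4641i
X[2] = -1.0000+3.4641i

X = [-1, -1.0000-3.4641i, -1.0000+3.4641i]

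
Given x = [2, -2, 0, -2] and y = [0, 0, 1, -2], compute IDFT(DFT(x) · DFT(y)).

(x ⊛ y)[n] = Σ(m=0 to 3) x[m] · y[(n-m) mod 4]

Computing each output sample:
(x ⊛ y)[0] = 4
(x ⊛ y)[1] = -2
(x ⊛ y)[2] = 6
(x ⊛ y)[3] = -6

x ⊛ y = [4, -2, 6, -6]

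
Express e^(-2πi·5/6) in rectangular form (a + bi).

ω_6^5 = e^(-2πi·5/6)
= cos(-2π·5/6) + i·sin(-2π·5/6)
= cos(-10π/6) + i·sin(-10π/6)

ω_6^5 = cos(-10π/6) + i·sin(-10π/6) = 0.5000+0.8660i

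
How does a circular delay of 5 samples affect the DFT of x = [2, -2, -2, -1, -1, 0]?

Time shift by 5: X_shifted[k] = ω_6^(5k) · X[k]
Shifted x = [-2, -2, -1, -1, 0, 2]

DFT(x[n-5]) = [-4, -0.5000+4.3301i, -2.5000+2.5981i, -2, -2.5000-2.5981i, -0.5000-4.3301i]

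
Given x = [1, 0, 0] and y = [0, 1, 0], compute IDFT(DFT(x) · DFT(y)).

(x ⊛ y)[n] = Σ(m=0 to 2) x[m] · y[(n-m) mod 3]

Computing each output sample:
(x ⊛ y)[0] = 0
(x ⊛ y)[1] = 1
(x ⊛ y)[2] = 0

x ⊛ y = [0, 1, 0]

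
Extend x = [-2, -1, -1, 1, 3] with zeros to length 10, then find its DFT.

Original 5-point DFT: [0, -1.3820+4.9798i, -3.6180+0.4490i, -3.6180-0.4490i, -1.3820-4.9798i]
Zero-padded 10-point DFT provides frequency interpolation.

DFT_10([x, 0, ...]) = [0, -5.8541-1.1756i, -1.3820+4.9798i, 0.8541-1.9021i, -3.6180+0.4490i, 0, -3.6180-0.4490i, 0.8541+1.9021i, -1.3820-4.9798i, -5.8541+1.1756i]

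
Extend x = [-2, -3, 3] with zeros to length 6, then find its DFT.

Original 3-point DFT: [-2, -2.0000+5.1962i, -2.0000-5.1962i]
Zero-padded 6-point DFT provides frequency interpolation.

DFT_6([x, 0, ...]) = [-2, -5, -2.0000+5.1962i, 4, -2.0000-5.1962i, -5]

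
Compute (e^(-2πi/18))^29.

Since ω_18^18 = 1, powers reduce modulo 18.
29 mod 18 = 11
So ω_18^29 = ω_18^11 = e^(-2πi·11/18)

ω_18^29 = ω_18^11 = -0.7660+0.6428i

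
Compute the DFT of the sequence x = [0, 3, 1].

X[k] = Σ(n=0 to 2) x[n] · ω_3^(nk)
where ω_3 = e^(-2πi/3)

Computing each X[k]:
X[0] = 4
X[1] = -2.0000-1.7321i
X[2] = -2.0000+1.7321i

X = [4, -2.0000-1.7321i, -2.0000+1.7321i]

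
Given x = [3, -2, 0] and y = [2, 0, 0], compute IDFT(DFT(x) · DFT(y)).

(x ⊛ y)[n] = Σ(m=0 to 2) x[m] · y[(n-m) mod 3]

Computing each output sample:
(x ⊛ y)[0] = 6
(x ⊛ y)[1] = -4
(x ⊛ y)[2] = 0

x ⊛ y = [6, -4, 0]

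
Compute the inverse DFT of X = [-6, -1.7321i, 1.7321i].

x[n] = (1/3) Σ(k=0 to 2) X[k] · e^(2πikn/3)

Computing each x[n]:
x[0] = -2
x[1] = -1
x[2] = -3

x = [-2, -1, -3]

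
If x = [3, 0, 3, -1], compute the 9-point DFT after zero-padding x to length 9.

Original 4-point DFT: [5, -1i, 7, 1i]
Zero-padded 9-point DFT provides frequency interpolation.

DFT_9([x, 0, ...]) = [5, 4.0209-2.0884i, 0.6809-1.8921i, 0.5000+2.5981i, 5.7981+2.7944i, 5.7981-2.7944i, 0.5000-2.5981i, 0.6809+1.8921i, 4.0209+2.0884i]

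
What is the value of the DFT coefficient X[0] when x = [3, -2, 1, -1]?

X[0] = Σ(n=0 to 3) x[n] · ω_4^0 = Σ x[n]
= (3) + (-2) + (1) + (-1)

X[0] = 1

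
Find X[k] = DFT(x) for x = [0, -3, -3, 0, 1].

X[k] = Σ(n=0 to 4) x[n] · ω_5^(nk)
where ω_5 = e^(-2πi/5)

Computing each X[k]:
X[0] = -5
X[1] = 1.8090+5.5676i
X[2] = 0.6910-0.5020i
X[3] = 0.6910+0.5020i
X[4] = 1.8090-5.5676i

X = [-5, 1.8090+5.5676i, 0.6910-0.5020i, 0.6910+0.5020i, 1.8090-5.5676i]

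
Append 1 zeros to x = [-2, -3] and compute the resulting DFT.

Original 2-point DFT: [-5, 1]
Zero-padded 3-point DFT provides frequency interpolation.

DFT_3([x, 0, ...]) = [-5, -0.5000+2.5981i, -0.5000-2.5981i]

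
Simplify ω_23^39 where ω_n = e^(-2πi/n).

Since ω_23^23 = 1, powers reduce modulo 23.
39 mod 23 = 16
So ω_23^39 = ω_23^16 = e^(-2πi·16/23)

ω_23^39 = ω_23^16 = -0.3349+0.9423i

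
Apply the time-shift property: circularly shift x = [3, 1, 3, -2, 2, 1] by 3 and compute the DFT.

Time shift by 3: X_shifted[k] = ω_6^(3k) · X[k]
Shifted x = [-2, 2, 1, 3, 1, 3]

DFT(x[n-3]) = [8, -3.5000+0.8660i, -2.5000+0.8660i, -8, -2.5000-0.8660i, -3.5000-0.8660i]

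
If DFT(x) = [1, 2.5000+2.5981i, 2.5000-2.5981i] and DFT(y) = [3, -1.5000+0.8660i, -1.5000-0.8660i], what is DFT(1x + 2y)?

By linearity: DFT(1x + 2y) = 1·DFT(x) + 2·DFT(y)
= 1·[1, 2.5000+2.5981i, 2.5000-2.5981i] + 2·[3, -1.5000+0.8660i, -1.5000-0.8660i]

Computing element-wise:
Z[0] = 1·(1) + 2·(3) = 7
Z[1] = 1·(2.5000+2.5981i) + 2·(-1.5000+0.8660i) = -0.5000+4.3301i
Z[2] = 1·(2.5000-2.5981i) + 2·(-1.5000-0.8660i) = -0.5000-4.3301i

DFT(1x + 2y) = 1·X + 2·Y = [7, -0.5000+4.3301i, -0.5000-4.3301i]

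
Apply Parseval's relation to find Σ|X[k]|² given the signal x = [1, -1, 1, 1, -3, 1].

Parseval: Σ|x[n]|² = (1/N)Σ|X[k]|², so Σ|X[k]|² = N·Σ|x[n]|² = 6·14.0000

Σ|X[k]|² = N·Σ|x[n]|² = 6·14.0000 = 84.0000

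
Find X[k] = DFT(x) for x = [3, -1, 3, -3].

X[k] = Σ(n=0 to 3) x[n] · ω_4^(nk)
where ω_4 = e^(-2πi/4)

Computing each X[k]:
X[0] = 2
X[1] = -2i
X[2] = 10
X[3] = 2i

X = [2, -2i, 10, 2i]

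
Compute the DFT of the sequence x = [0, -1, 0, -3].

X[k] = Σ(n=0 to 3) x[n] · ω_4^(nk)
where ω_4 = e^(-2πi/4)

Computing each X[k]:
X[0] = -4
X[1] = -2i
X[2] = 4
X[3] = 2i

X = [-4, -2i, 4, 2i]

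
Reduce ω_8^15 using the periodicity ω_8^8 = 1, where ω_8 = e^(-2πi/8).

Since ω_8^8 = 1, powers reduce modulo 8.
15 mod 8 = 7
So ω_8^15 = ω_8^7 = e^(-2πi·7/8)

ω_8^15 = ω_8^7 = 0.7071+0.7071i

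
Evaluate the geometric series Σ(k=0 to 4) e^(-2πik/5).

Sum of all nth roots of unity equals 0 for n > 1 (geometric series with r ≠ 1).

0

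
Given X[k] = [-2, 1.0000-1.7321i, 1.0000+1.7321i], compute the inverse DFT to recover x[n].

x[n] = (1/3) Σ(k=0 to 2) X[k] · e^(2πikn/3)

Computing each x[n]:
x[0] = 0
x[1] = 0
x[2] = -2

x = [0, 0, -2]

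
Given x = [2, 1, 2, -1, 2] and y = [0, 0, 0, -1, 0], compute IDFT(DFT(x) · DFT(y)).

(x ⊛ y)[n] = Σ(m=0 to 4) x[m] · y[(n-m) mod 5]

Computing each output sample:
(x ⊛ y)[0] = -2
(x ⊛ y)[1] = 1
(x ⊛ y)[2] = -2
(x ⊛ y)[3] = -2
(x ⊛ y)[4] = -1

x ⊛ y = [-2, 1, -2, -2, -1]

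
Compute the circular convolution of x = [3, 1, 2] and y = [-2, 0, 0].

(x ⊛ y)[n] = Σ(m=0 to 2) x[m] · y[(n-m) mod 3]

Computing each output sample:
(x ⊛ y)[0] = -6
(x ⊛ y)[1] = -2
(x ⊛ y)[2] = -4

x ⊛ y = [-6, -2, -4]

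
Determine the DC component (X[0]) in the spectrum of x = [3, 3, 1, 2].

X[0] = Σ(n=0 to 3) x[n] · ω_4^0 = Σ x[n]
= (3) + (3) + (1) + (2)

X[0] = 9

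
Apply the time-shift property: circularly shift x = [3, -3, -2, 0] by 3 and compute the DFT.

Time shift by 3: X_shifted[k] = ω_4^(3k) · X[k]
Shifted x = [-3, -2, 0, 3]

DFT(x[n-3]) = [-2, -3+5i, -4, -3-5i]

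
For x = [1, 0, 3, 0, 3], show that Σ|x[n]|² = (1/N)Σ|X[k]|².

Time domain:
Σ|x[n]|² = |1|² + |0|² + |3|² + |0|² + |3|² = 19.0000

Frequency domain:
(1/5)Σ|X[k]|² = (1/5)(|7|² + |-0.5000+1.0898i|² + |-0.5000+4.6165i|² + |-0.5000-4.6165i|² + |-0.5000-1.0898i|²) = (1/5)·95.0000 = 19.0000

Both sides agree, confirming Parseval's theorem.

Σ|x[n]|² = (1/N)Σ|X[k]|² = 19.0000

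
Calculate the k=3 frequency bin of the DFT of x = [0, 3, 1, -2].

X[3] = Σ(n=0 to 3) x[n] · ω_4^(3n) where ω_4 = e^(-2πi/4)
= (0)·ω_4^0 + (3)·ω_4^3 + (1)·ω_4^6 + (-2)·ω_4^9

X[3] = -1+5i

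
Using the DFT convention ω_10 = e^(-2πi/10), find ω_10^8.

ω_10^8 = e^(-2πi·8/10)
= cos(-2π·8/10) + i·sin(-2π·8/10)
= cos(-16π/10) + i·sin(-16π/10)

ω_10^8 = cos(-16π/10) + i·sin(-16π/10) = 0.3090+0.9511i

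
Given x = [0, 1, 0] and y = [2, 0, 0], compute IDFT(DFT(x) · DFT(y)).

(x ⊛ y)[n] = Σ(m=0 to 2) x[m] · y[(n-m) mod 3]

Computing each output sample:
(x ⊛ y)[0] = 0
(x ⊛ y)[1] = 2
(x ⊛ y)[2] = 0

x ⊛ y = [0, 2, 0]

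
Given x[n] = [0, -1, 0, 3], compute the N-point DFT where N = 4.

X[k] = Σ(n=0 to 3) x[n] · ω_4^(nk)
where ω_4 = e^(-2πi/4)

Computing each X[k]:
X[0] = 2
X[1] = 4i
X[2] = -2
X[3] = -4i

X = [2, 4i, -2, -4i]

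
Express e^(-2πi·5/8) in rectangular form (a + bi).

ω_8^5 = e^(-2πi·5/8)
= cos(-2π·5/8) + i·sin(-2π·5/8)
= cos(-10π/8) + i·sin(-10π/8)

ω_8^5 = cos(-10π/8) + i·sin(-10π/8) = -0.7071+0.7071i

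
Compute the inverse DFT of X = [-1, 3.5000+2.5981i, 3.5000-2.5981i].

x[n] = (1/3) Σ(k=0 to 2) X[k] · e^(2πikn/3)

Computing each x[n]:
x[0] = 2
x[1] = -3
x[2] = 0

x = [2, -3, 0]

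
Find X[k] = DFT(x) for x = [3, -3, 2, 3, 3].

X[k] = Σ(n=0 to 4) x[n] · ω_5^(nk)
where ω_5 = e^(-2πi/5)

Computing each X[k]:
X[0] = 8
X[1] = -1.0451+6.2941i
X[2] = 4.5451+2.5757i
X[3] = 4.5451-2.5757i
X[4] = -1.0451-6.2941i

X = [8, -1.0451+6.2941i, 4.5451+2.5757i, 4.5451-2.5757i, -1.0451-6.2941i]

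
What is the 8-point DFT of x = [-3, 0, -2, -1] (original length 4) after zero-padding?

Original 4-point DFT: [-6, -1-1i, -4, -1+1i]
Zero-padded 8-point DFT provides frequency interpolation.

DFT_8([x, 0, ...]) = [-6, -2.2929+2.7071i, -1-1i, -3.7071-1.2929i, -4, -3.7071+1.2929i, -1+1i, -2.2929-2.7071i]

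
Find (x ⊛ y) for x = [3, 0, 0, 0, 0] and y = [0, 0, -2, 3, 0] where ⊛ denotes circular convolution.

(x ⊛ y)[n] = Σ(m=0 to 4) x[m] · y[(n-m) mod 5]

Computing each output sample:
(x ⊛ y)[0] = 0
(x ⊛ y)[1] = 0
(x ⊛ y)[2] = -6
(x ⊛ y)[3] = 9
(x ⊛ y)[4] = 0

x ⊛ y = [0, 0, -6, 9, 0]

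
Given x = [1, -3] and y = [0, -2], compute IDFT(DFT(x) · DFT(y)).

(x ⊛ y)[n] = Σ(m=0 to 1) x[m] · y[(n-m) mod 2]

Computing each output sample:
(x ⊛ y)[0] = 6
(x ⊛ y)[1] = -2

x ⊛ y = [6, -2]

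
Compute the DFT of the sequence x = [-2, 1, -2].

X[k] = Σ(n=0 to 2) x[n] · ω_3^(nk)
where ω_3 = e^(-2πi/3)

Computing each X[k]:
X[0] = -3
X[1] = -1.5000-2.5981i
X[2] = -1.5000+2.5981i

X = [-3, -1.5000-2.5981i, -1.5000+2.5981i]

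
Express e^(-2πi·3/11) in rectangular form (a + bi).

ω_11^3 = e^(-2πi·3/11)
= cos(-2π·3/11) + i·sin(-2π·3/11)
= cos(-6π/11) + i·sin(-6π/11)

ω_11^3 = cos(-6π/11) + i·sin(-6π/11) = -0.1423-0.9898i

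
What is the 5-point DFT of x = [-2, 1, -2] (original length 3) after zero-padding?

Original 3-point DFT: [-3, -1.5000-2.5981i, -1.5000+2.5981i]
Zero-padded 5-point DFT provides frequency interpolation.

DFT_5([x, 0, ...]) = [-3, -0.0729+0.2245i, -3.4271-2.4899i, -3.4271+2.4899i, -0.0729-0.2245i]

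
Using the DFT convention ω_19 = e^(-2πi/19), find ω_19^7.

ω_19^7 = e^(-2πi·7/19)
= cos(-2π·7/19) + i·sin(-2π·7/19)
= cos(-14π/19) + i·sin(-14π/19)

ω_19^7 = cos(-14π/19) + i·sin(-14π/19) = -0.6773-0.7357i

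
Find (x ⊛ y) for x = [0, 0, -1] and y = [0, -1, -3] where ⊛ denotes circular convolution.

(x ⊛ y)[n] = Σ(m=0 to 2) x[m] · y[(n-m) mod 3]

Computing each output sample:
(x ⊛ y)[0] = 1
(x ⊛ y)[1] = 3
(x ⊛ y)[2] = 0

x ⊛ y = [1, 3, 0]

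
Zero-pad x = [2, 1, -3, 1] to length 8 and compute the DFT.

Original 4-point DFT: [1, 5, -3, 5]
Zero-padded 8-point DFT provides frequency interpolation.

DFT_8([x, 0, ...]) = [1, 2.0000+1.5858i, 5, 2.0000-4.4142i, -3, 2.0000+4.4142i, 5, 2.0000-1.5858i]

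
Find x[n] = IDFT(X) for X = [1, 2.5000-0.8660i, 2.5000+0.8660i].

x[n] = (1/3) Σ(k=0 to 2) X[k] · e^(2πikn/3)

Computing each x[n]:
x[0] = 2
x[1] = 0
x[2] = -1

x = [2, 0, -1]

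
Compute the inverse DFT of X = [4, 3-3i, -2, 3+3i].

x[n] = (1/4) Σ(k=0 to 3) X[k] · e^(2πikn/4)

Computing each x[n]:
x[0] = 2
x[1] = 3
x[2] = -1
x[3] = 0

x = [2, 3, -1, 0]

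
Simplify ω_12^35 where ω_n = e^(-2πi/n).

Since ω_12^12 = 1, powers reduce modulo 12.
35 mod 12 = 11
So ω_12^35 = ω_12^11 = e^(-2πi·11/12)

ω_12^35 = ω_12^11 = 0.8660+0.5000i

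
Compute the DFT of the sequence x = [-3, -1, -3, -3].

X[k] = Σ(n=0 to 3) x[n] · ω_4^(nk)
where ω_4 = e^(-2πi/4)

Computing each X[k]:
X[0] = -10
X[1] = -2i
X[2] = -2
X[3] = 2i

X = [-10, -2i, -2, 2i]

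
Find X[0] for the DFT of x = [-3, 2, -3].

X[0] = Σ(n=0 to 2) x[n] · ω_3^0 = Σ x[n]
= (-3) + (2) + (-3)

X[0] = -4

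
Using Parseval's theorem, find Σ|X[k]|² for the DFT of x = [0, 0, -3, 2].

Parseval: Σ|x[n]|² = (1/N)Σ|X[k]|², so Σ|X[k]|² = N·Σ|x[n]|² = 4·13.0000

Σ|X[k]|² = N·Σ|x[n]|² = 4·13.0000 = 52.0000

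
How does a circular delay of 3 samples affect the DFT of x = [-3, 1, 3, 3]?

Time shift by 3: X_shifted[k] = ω_4^(3k) · X[k]
Shifted x = [1, 3, 3, -3]

DFT(x[n-3]) = [4, -2-6i, 4, -2+6i]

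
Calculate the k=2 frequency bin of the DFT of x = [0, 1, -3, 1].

X[2] = Σ(n=0 to 3) x[n] · ω_4^(2n) where ω_4 = e^(-2πi/4)
= (0)·ω_4^0 + (1)·ω_4^2 + (-3)·ω_4^4 + (1)·ω_4^6

X[2] = -5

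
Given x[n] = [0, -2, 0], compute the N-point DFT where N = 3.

X[k] = Σ(n=0 to 2) x[n] · ω_3^(nk)
where ω_3 = e^(-2πi/3)

Computing each X[k]:
X[0] = -2
X[1] = 1.0000+1.7321i
X[2] = 1.0000-1.7321i

X = [-2, 1.0000+1.7321i, 1.0000-1.7321i]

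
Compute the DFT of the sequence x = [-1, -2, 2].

X[k] = Σ(n=0 to 2) x[n] · ω_3^(nk)
where ω_3 = e^(-2πi/3)

Computing each X[k]:
X[0] = -1
X[1] = -1.0000+3.4641i
X[2] = -1.0000-3.4641i

X = [-1, -1.0000+3.4641i, -1.0000-3.4641i]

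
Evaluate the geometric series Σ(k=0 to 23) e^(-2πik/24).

Sum of all nth roots of unity equals 0 for n > 1 (geometric series with r ≠ 1).

0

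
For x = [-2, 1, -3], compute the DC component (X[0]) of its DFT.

X[0] = Σ(n=0 to 2) x[n] · ω_3^0 = Σ x[n]
= (-2) + (1) + (-3)

X[0] = -4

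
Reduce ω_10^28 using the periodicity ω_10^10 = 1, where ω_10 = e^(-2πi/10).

Since ω_10^10 = 1, powers reduce modulo 10.
28 mod 10 = 8
So ω_10^28 = ω_10^8 = e^(-2πi·8/10)

ω_10^28 = ω_10^8 = 0.3090+0.9511i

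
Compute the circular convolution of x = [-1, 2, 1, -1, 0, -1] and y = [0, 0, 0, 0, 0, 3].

(x ⊛ y)[n] = Σ(m=0 to 5) x[m] · y[(n-m) mod 6]

Computing each output sample:
(x ⊛ y)[0] = 6
(x ⊛ y)[1] = 3
(x ⊛ y)[2] = -3
(x ⊛ y)[3] = 0
(x ⊛ y)[4] = -3
(x ⊛ y)[5] = -3

x ⊛ y = [6, 3, -3, 0, -3, -3]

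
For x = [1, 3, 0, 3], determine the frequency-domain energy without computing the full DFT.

Parseval: Σ|x[n]|² = (1/N)Σ|X[k]|², so Σ|X[k]|² = N·Σ|x[n]|² = 4·19.0000

Σ|X[k]|² = N·Σ|x[n]|² = 4·19.0000 = 76.0000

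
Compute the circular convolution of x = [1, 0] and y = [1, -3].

(x ⊛ y)[n] = Σ(m=0 to 1) x[m] · y[(n-m) mod 2]

Computing each output sample:
(x ⊛ y)[0] = 1
(x ⊛ y)[1] = -3

x ⊛ y = [1, -3]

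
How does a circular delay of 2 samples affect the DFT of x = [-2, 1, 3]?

Time shift by 2: X_shifted[k] = ω_3^(2k) · X[k]
Shifted x = [1, 3, -2]

DFT(x[n-2]) = [2, 0.5000-4.3301i, 0.5000+4.3301i]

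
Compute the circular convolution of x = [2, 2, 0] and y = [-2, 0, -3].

(x ⊛ y)[n] = Σ(m=0 to 2) x[m] · y[(n-m) mod 3]

Computing each output sample:
(x ⊛ y)[0] = -10
(x ⊛ y)[1] = -4
(x ⊛ y)[2] = -6

x ⊛ y = [-10, -4, -6]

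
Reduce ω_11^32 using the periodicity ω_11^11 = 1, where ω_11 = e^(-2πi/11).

Since ω_11^11 = 1, powers reduce modulo 11.
32 mod 11 = 10
So ω_11^32 = ω_11^10 = e^(-2πi·10/11)

ω_11^32 = ω_11^10 = 0.8413+0.5406i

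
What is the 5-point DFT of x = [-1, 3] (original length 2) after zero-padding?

Original 2-point DFT: [2, -4]
Zero-padded 5-point DFT provides frequency interpolation.

DFT_5([x, 0, ...]) = [2, -0.0729-2.8532i, -3.4271-1.7634i, -3.4271+1.7634i, -0.0729+2.8532i]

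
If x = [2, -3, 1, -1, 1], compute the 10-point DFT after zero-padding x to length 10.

Original 5-point DFT: [0, 1.3820+2.6287i, 3.6180+4.2533i, 3.6180-4.2533i, 1.3820-2.6287i]
Zero-padded 10-point DFT provides frequency interpolation.

DFT_10([x, 0, ...]) = [0, -0.6180+1.1756i, 1.3820+2.6287i, 1.6180+1.9021i, 3.6180+4.2533i, 8, 3.6180-4.2533i, 1.6180-1.9021i, 1.3820-2.6287i, -0.6180-1.1756i]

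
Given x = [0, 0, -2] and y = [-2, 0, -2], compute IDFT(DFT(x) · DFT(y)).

(x ⊛ y)[n] = Σ(m=0 to 2) x[m] · y[(n-m) mod 3]

Computing each output sample:
(x ⊛ y)[0] = 0
(x ⊛ y)[1] = 4
(x ⊛ y)[2] = 4

x ⊛ y = [0, 4, 4]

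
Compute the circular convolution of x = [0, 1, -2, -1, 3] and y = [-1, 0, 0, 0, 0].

(x ⊛ y)[n] = Σ(m=0 to 4) x[m] · y[(n-m) mod 5]

Computing each output sample:
(x ⊛ y)[0] = 0
(x ⊛ y)[1] = -1
(x ⊛ y)[2] = 2
(x ⊛ y)[3] = 1
(x ⊛ y)[4] = -3

x ⊛ y = [0, -1, 2, 1, -3]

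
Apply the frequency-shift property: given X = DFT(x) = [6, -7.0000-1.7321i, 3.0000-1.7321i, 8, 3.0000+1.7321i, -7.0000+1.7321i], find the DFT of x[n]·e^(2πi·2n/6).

Modulation property: DFT(ω_6^(-2n)·x[n]) = X[(k-2) mod 6], so circularly shift X by 2 positions.

X[k-2] = [3.0000+1.7321i, -7.0000+1.7321i, 6, -7.0000-1.7321i, 3.0000-1.7321i, 8]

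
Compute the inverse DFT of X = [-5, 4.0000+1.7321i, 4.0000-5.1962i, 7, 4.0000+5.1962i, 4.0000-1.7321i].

x[n] = (1/6) Σ(k=0 to 5) X[k] · e^(2πikn/6)

Computing each x[n]:
x[0] = 3
x[1] = -1
x[2] = -3
x[3] = -2
x[4] = 1
x[5] = -3

x = [3, -1, -3, -2, 1, -3]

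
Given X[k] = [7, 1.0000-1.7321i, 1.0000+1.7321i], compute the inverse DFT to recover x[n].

x[n] = (1/3) Σ(k=0 to 2) X[k] · e^(2πikn/3)

Computing each x[n]:
x[0] = 3
x[1] = 3
x[2] = 1

x = [3, 3, 1]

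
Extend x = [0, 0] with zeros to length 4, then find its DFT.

Original 2-point DFT: [0, 0]
Zero-padded 4-point DFT provides frequency interpolation.

DFT_4([x, 0, ...]) = [0, 0, 0, 0]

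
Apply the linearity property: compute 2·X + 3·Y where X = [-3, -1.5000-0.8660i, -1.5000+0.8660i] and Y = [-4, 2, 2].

By linearity: DFT(2x + 3y) = 2·DFT(x) + 3·DFT(y)
= 2·[-3, -1.5000-0.8660i, -1.5000+0.8660i] + 3·[-4, 2, 2]

Computing element-wise:
Z[0] = 2·(-3) + 3·(-4) = -18
Z[1] = 2·(-1.5000-0.8660i) + 3·(2) = 3.0000-1.7320i
Z[2] = 2·(-1.5000+0.8660i) + 3·(2) = 3.0000+1.7320i

DFT(2x + 3y) = 2·X + 3·Y = [-18, 3.0000-1.7320i, 3.0000+1.7320i]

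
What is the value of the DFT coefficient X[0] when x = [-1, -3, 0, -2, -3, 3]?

X[0] = Σ(n=0 to 5) x[n] · ω_6^0 = Σ x[n]
= (-1) + (-3) + (0) + (-2) + (-3) + (3)

X[0] = -6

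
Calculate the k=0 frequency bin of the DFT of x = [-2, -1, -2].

X[0] = Σ(n=0 to 2) x[n] · ω_3^0 = Σ x[n]
= (-2) + (-1) + (-2)

X[0] = -5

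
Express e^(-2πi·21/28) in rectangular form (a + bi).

ω_28^21 = e^(-2πi·21/28)
= cos(-2π·21/28) + i·sin(-2π·21/28)
= cos(-42π/28) + i·sin(-42π/28)

ω_28^21 = cos(-42π/28) + i·sin(-42π/28) = 1i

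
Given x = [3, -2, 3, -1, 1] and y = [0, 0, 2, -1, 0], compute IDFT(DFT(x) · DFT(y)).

(x ⊛ y)[n] = Σ(m=0 to 4) x[m] · y[(n-m) mod 5]

Computing each output sample:
(x ⊛ y)[0] = -5
(x ⊛ y)[1] = 3
(x ⊛ y)[2] = 5
(x ⊛ y)[3] = -7
(x ⊛ y)[4] = 8

x ⊛ y = [-5, 3, 5, -7, 8]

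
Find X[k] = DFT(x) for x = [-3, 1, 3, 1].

X[k] = Σ(n=0 to 3) x[n] · ω_4^(nk)
where ω_4 = e^(-2πi/4)

Computing each X[k]:
X[0] = 2
X[1] = -6
X[2] = -2
X[3] = -6

X = [2, -6, -2, -6]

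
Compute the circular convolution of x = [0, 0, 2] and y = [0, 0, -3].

(x ⊛ y)[n] = Σ(m=0 to 2) x[m] · y[(n-m) mod 3]

Computing each output sample:
(x ⊛ y)[0] = 0
(x ⊛ y)[1] = -6
(x ⊛ y)[2] = 0

x ⊛ y = [0, -6, 0]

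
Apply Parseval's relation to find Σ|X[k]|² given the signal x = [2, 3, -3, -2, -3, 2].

Parseval: Σ|x[n]|² = (1/N)Σ|X[k]|², so Σ|X[k]|² = N·Σ|x[n]|² = 6·39.0000

Σ|X[k]|² = N·Σ|x[n]|² = 6·39.0000 = 234.0000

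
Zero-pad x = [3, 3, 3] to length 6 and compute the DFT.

Original 3-point DFT: [9, 0, 0]
Zero-padded 6-point DFT provides frequency interpolation.

DFT_6([x, 0, ...]) = [9, 3.0000-5.1962i, 0, 3, 0, 3.0000+5.1962i]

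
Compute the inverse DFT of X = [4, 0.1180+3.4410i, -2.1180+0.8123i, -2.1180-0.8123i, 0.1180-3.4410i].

x[n] = (1/5) Σ(k=0 to 4) X[k] · e^(2πikn/5)

Computing each x[n]:
x[0] = 0
x[1] = 0
x[2] = 0
x[3] = 1
x[4] = 3

x = [0, 0, 0, 1, 3]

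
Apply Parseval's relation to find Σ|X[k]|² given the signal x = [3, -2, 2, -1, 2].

Parseval: Σ|x[n]|² = (1/N)Σ|X[k]|², so Σ|X[k]|² = N·Σ|x[n]|² = 5·22.0000

Σ|X[k]|² = N·Σ|x[n]|² = 5·22.0000 = 110.0000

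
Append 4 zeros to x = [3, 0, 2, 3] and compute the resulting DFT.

Original 4-point DFT: [8, 1+3i, 2, 1-3i]
Zero-padded 8-point DFT provides frequency interpolation.

DFT_8([x, 0, ...]) = [8, 0.8787-4.1213i, 1+3i, 5.1213-0.1213i, 2, 5.1213+0.1213i, 1-3i, 0.8787+4.1213i]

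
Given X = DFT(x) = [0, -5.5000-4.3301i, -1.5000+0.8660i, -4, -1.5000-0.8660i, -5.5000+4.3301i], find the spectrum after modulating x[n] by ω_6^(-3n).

Modulation property: DFT(ω_6^(-3n)·x[n]) = X[(k-3) mod 6], so circularly shift X by 3 positions.

X[k-3] = [-4, -1.5000-0.8660i, -5.5000+4.3301i, 0, -5.5000-4.3301i, -1.5000+0.8660i]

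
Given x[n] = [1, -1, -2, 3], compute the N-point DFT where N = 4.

X[k] = Σ(n=0 to 3) x[n] · ω_4^(nk)
where ω_4 = e^(-2πi/4)

Computing each X[k]:
X[0] = 1
X[1] = 3+4i
X[2] = -3
X[3] = 3-4i

X = [1, 3+4i, -3, 3-4i]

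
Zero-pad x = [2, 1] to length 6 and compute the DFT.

Original 2-point DFT: [3, 1]
Zero-padded 6-point DFT provides frequency interpolation.

DFT_6([x, 0, ...]) = [3, 2.5000-0.8660i, 1.5000-0.8660i, 1, 1.5000+0.8660i, 2.5000+0.8660i]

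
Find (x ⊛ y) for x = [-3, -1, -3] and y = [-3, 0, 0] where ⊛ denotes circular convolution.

(x ⊛ y)[n] = Σ(m=0 to 2) x[m] · y[(n-m) mod 3]

Computing each output sample:
(x ⊛ y)[0] = 9
(x ⊛ y)[1] = 3
(x ⊛ y)[2] = 9

x ⊛ y = [9, 3, 9]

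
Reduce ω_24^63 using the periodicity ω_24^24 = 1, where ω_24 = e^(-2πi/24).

Since ω_24^24 = 1, powers reduce modulo 24.
63 mod 24 = 15
So ω_24^63 = ω_24^15 = e^(-2πi·15/24)

ω_24^63 = ω_24^15 = -0.7071+0.7071i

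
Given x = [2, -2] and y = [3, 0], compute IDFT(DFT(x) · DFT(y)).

(x ⊛ y)[n] = Σ(m=0 to 1) x[m] · y[(n-m) mod 2]

Computing each output sample:
(x ⊛ y)[0] = 6
(x ⊛ y)[1] = -6

x ⊛ y = [6, -6]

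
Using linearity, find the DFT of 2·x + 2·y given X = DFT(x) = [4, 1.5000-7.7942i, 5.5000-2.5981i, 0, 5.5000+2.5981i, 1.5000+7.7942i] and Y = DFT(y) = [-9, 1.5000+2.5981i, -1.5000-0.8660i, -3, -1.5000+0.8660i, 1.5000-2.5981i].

By linearity: DFT(2x + 2y) = 2·DFT(x) + 2·DFT(y)
= 2·[4, 1.5000-7.7942i, 5.5000-2.5981i, 0, 5.5000+2.5981i, 1.5000+7.7942i] + 2·[-9, 1.5000+2.5981i, -1.5000-0.8660i, -3, -1.5000+0.8660i, 1.5000-2.5981i]

Computing element-wise:
Z[0] = 2·(4) + 2·(-9) = -10
Z[1] = 2·(1.5000-7.7942i) + 2·(1.5000+2.5981i) = 6.0000-10.3922i
Z[2] = 2·(5.5000-2.5981i) + 2·(-1.5000-0.8660i) = 8.0000-6.9282i
Z[3] = 2·(0) + 2·(-3) = -6
Z[4] = 2·(5.5000+2.5981i) + 2·(-1.5000+0.8660i) = 8.0000+6.9282i
Z[5] = 2·(1.5000+7.7942i) + 2·(1.5000-2.5981i) = 6.0000+10.3922i

DFT(2x + 2y) = 2·X + 2·Y = [-10, 6.0000-10.3922i, 8.0000-6.9282i, -6, 8.0000+6.9282i, 6.0000+10.3922i]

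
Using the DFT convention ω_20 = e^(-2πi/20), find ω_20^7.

ω_20^7 = e^(-2πi·7/20)
= cos(-2π·7/20) + i·sin(-2π·7/20)
= cos(-14π/20) + i·sin(-14π/20)

ω_20^7 = cos(-14π/20) + i·sin(-14π/20) = -0.5878-0.8090i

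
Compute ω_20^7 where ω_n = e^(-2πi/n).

ω_20^7 = e^(-2πi·7/20)
= cos(-2π·7/20) + i·sin(-2π·7/20)
= cos(-14π/20) + i·sin(-14π/20)

ω_20^7 = cos(-14π/20) + i·sin(-14π/20) = -0.5878-0.8090i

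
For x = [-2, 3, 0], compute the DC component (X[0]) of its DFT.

X[0] = Σ(n=0 to 2) x[n] · ω_3^0 = Σ x[n]
= (-2) + (3) + (0)

X[0] = 1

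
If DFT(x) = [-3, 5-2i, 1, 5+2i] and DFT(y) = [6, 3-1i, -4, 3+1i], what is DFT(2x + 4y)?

By linearity: DFT(2x + 4y) = 2·DFT(x) + 4·DFT(y)
= 2·[-3, 5-2i, 1, 5+2i] + 4·[6, 3-1i, -4, 3+1i]

Computing element-wise:
Z[0] = 2·(-3) + 4·(6) = 18
Z[1] = 2·(5-2i) + 4·(3-1i) = 22-8i
Z[2] = 2·(1) + 4·(-4) = -14
Z[3] = 2·(5+2i) + 4·(3+1i) = 22+8i

DFT(2x + 4y) = 2·X + 4·Y = [18, 22-8i, -14, 22+8i]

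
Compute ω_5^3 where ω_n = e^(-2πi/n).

ω_5^3 = e^(-2πi·3/5)
= cos(-2π·3/5) + i·sin(-2π·3/5)
= cos(-6π/5) + i·sin(-6π/5)

ω_5^3 = cos(-6π/5) + i·sin(-6π/5) = -0.8090+0.5878i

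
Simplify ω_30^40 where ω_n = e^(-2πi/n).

Since ω_30^30 = 1, powers reduce modulo 30.
40 mod 30 = 10
So ω_30^40 = ω_30^10 = e^(-2πi·10/30)

ω_30^40 = ω_30^10 = -0.5000-0.8660i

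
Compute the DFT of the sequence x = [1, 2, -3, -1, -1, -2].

X[k] = Σ(n=0 to 5) x[n] · ω_6^(nk)
where ω_6 = e^(-2πi/6)

Computing each X[k]:
X[0] = -4
X[1] = 4.0000-1.7321i
X[2] = 2.0000-5.1962i
X[3] = -2
X[4] = 2.0000+5.1962i
X[5] = 4.0000+1.7321i

X = [-4, 4.0000-1.7321i, 2.0000-5.1962i, -2, 2.0000+5.1962i, 4.0000+1.7321i]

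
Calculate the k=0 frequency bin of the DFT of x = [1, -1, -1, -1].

X[0] = Σ(n=0 to 3) x[n] · ω_4^0 = Σ x[n]
= (1) + (-1) + (-1) + (-1)

X[0] = -2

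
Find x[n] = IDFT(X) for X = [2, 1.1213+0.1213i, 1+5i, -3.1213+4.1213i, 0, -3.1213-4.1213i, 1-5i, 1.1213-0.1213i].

x[n] = (1/8) Σ(k=0 to 7) X[k] · e^(2πikn/8)

Computing each x[n]:
x[0] = 0
x[1] = -1
x[2] = 1
x[3] = 0
x[4] = 1
x[5] = -1
x[6] = -1
x[7] = 3

x = [0, -1, 1, 0, 1, -1, -1, 3]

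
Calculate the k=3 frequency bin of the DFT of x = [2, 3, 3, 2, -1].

X[3] = Σ(n=0 to 4) x[n] · ω_5^(3n) where ω_5 = e^(-2πi/5)
= (2)·ω_5^0 + (3)·ω_5^3 + (3)·ω_5^6 + (2)·ω_5^9 + (-1)·ω_5^12

X[3] = 1.9271+1.4001i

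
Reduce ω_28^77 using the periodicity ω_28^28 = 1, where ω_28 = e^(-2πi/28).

Since ω_28^28 = 1, powers reduce modulo 28.
77 mod 28 = 21
So ω_28^77 = ω_28^21 = e^(-2πi·21/28)

ω_28^77 = ω_28^21 = 1i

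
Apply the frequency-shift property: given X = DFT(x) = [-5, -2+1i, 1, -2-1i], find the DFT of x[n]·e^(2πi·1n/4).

Modulation property: DFT(ω_4^(-1n)·x[n]) = X[(k-1) mod 4], so circularly shift X by 1 positions.

X[k-1] = [-2-1i, -5, -2+1i, 1]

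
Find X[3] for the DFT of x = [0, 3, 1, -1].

X[3] = Σ(n=0 to 3) x[n] · ω_4^(3n) where ω_4 = e^(-2πi/4)
= (0)·ω_4^0 + (3)·ω_4^3 + (1)·ω_4^6 + (-1)·ω_4^9

X[3] = -1+4i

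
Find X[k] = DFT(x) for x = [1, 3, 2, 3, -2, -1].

X[k] = Σ(n=0 to 5) x[n] · ω_6^(nk)
where ω_6 = e^(-2πi/6)

Computing each X[k]:
X[0] = 6
X[1] = -1.0000-6.9282i
X[2] = 3
X[3] = -4
X[4] = 3
X[5] = -1.0000+6.9282i

X = [6, -1.0000-6.9282i, 3, -4, 3, -1.0000+6.9282i]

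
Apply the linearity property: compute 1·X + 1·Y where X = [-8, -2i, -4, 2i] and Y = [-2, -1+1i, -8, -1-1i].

By linearity: DFT(1x + 1y) = 1·DFT(x) + 1·DFT(y)
= 1·[-8, -2i, -4, 2i] + 1·[-2, -1+1i, -8, -1-1i]

Computing element-wise:
Z[0] = 1·(-8) + 1·(-2) = -10
Z[1] = 1·(-2i) + 1·(-1+1i) = -1-1i
Z[2] = 1·(-4) + 1·(-8) = -12
Z[3] = 1·(2i) + 1·(-1-1i) = -1+1i

DFT(1x + 1y) = 1·X + 1·Y = [-10, -1-1i, -12, -1+1i]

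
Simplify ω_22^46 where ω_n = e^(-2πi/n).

Since ω_22^22 = 1, powers reduce modulo 22.
46 mod 22 = 2
So ω_22^46 = ω_22^2 = e^(-2πi·2/22)

ω_22^46 = ω_22^2 = 0.8413-0.5406i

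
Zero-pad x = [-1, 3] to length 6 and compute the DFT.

Original 2-point DFT: [2, -4]
Zero-padded 6-point DFT provides frequency interpolation.

DFT_6([x, 0, ...]) = [2, 0.5000-2.5981i, -2.5000-2.5981i, -4, -2.5000+2.5981i, 0.5000+2.5981i]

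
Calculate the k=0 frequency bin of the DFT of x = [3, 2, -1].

X[0] = Σ(n=0 to 2) x[n] · ω_3^0 = Σ x[n]
= (3) + (2) + (-1)

X[0] = 4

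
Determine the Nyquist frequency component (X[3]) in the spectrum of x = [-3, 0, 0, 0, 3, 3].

X[3] = Σ(n=0 to 5) x[n] · ω_6^(3n) where ω_6 = e^(-2πi/6)
= (-3)·ω_6^0 + (0)·ω_6^3 + (0)·ω_6^6 + (0)·ω_6^9 + (3)·ω_6^12 + (3)·ω_6^15

X[3] = -3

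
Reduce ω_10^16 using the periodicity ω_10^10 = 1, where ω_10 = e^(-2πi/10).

Since ω_10^10 = 1, powers reduce modulo 10.
16 mod 10 = 6
So ω_10^16 = ω_10^6 = e^(-2πi·6/10)

ω_10^16 = ω_10^6 = -0.8090+0.5878i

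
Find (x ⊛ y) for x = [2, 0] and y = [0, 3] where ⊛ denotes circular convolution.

(x ⊛ y)[n] = Σ(m=0 to 1) x[m] · y[(n-m) mod 2]

Computing each output sample:
(x ⊛ y)[0] = 0
(x ⊛ y)[1] = 6

x ⊛ y = [0, 6]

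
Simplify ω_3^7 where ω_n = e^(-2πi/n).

Since ω_3^3 = 1, powers reduce modulo 3.
7 mod 3 = 1
So ω_3^7 = ω_3^1 = e^(-2πi·1/3)

ω_3^7 = ω_3^1 = -0.5000-0.8660i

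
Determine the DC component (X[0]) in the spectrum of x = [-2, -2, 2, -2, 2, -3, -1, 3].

X[0] = Σ(n=0 to 7) x[n] · ω_8^0 = Σ x[n]
= (-2) + (-2) + (2) + (-2) + (2) + (-3) + (-1) + (3)

X[0] = -3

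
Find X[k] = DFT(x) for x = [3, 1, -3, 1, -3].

X[k] = Σ(n=0 to 4) x[n] · ω_5^(nk)
where ω_5 = e^(-2πi/5)

Computing each X[k]:
X[0] = -1
X[1] = 4.0000-1.4531i
X[2] = 4.0000-6.1554i
X[3] = 4.0000+6.1554i
X[4] = 4.0000+1.4531i

X = [-1, 4.0000-1.4531i, 4.0000-6.1554i, 4.0000+6.1554i, 4.0000+1.4531i]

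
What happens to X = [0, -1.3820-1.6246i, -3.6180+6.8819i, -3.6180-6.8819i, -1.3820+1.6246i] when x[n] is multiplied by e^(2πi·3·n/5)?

Modulation property: DFT(ω_5^(-3n)·x[n]) = X[(k-3) mod 5], so circularly shift X by 3 positions.

X[k-3] = [-3.6180+6.8819i, -3.6180-6.8819i, -1.3820+1.6246i, 0, -1.3820-1.6246i]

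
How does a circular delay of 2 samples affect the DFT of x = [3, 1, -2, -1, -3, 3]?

Time shift by 2: X_shifted[k] = ω_6^(2k) · X[k]
Shifted x = [-3, 3, 3, 1, -2, -1]

DFT(x[n-2]) = [1, -3.5000-7.7942i, -3.5000+0.8660i, -5, -3.5000-0.8660i, -3.5000+7.7942i]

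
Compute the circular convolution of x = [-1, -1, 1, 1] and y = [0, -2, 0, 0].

(x ⊛ y)[n] = Σ(m=0 to 3) x[m] · y[(n-m) mod 4]

Computing each output sample:
(x ⊛ y)[0] = -2
(x ⊛ y)[1] = 2
(x ⊛ y)[2] = 2
(x ⊛ y)[3] = -2

x ⊛ y = [-2, 2, 2, -2]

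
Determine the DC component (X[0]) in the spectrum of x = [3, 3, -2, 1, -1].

X[0] = Σ(n=0 to 4) x[n] · ω_5^0 = Σ x[n]
= (3) + (3) + (-2) + (1) + (-1)

X[0] = 4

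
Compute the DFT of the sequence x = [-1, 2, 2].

X[k] = Σ(n=0 to 2) x[n] · ω_3^(nk)
where ω_3 = e^(-2πi/3)

Computing each X[k]:
X[0] = 3
X[1] = -3
X[2] = -3

X = [3, -3, -3]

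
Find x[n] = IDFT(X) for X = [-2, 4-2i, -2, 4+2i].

x[n] = (1/4) Σ(k=0 to 3) X[k] · e^(2πikn/4)

Computing each x[n]:
x[0] = 1
x[1] = 1
x[2] = -3
x[3] = -1

x = [1, 1, -3, -1]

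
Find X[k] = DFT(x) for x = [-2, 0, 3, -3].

X[k] = Σ(n=0 to 3) x[n] · ω_4^(nk)
where ω_4 = e^(-2πi/4)

Computing each X[k]:
X[0] = -2
X[1] = -5-3i
X[2] = 4
X[3] = -5+3i

X = [-2, -5-3i, 4, -5+3i]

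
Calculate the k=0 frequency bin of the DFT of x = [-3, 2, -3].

X[0] = Σ(n=0 to 2) x[n] · ω_3^0 = Σ x[n]
= (-3) + (2) + (-3)

X[0] = -4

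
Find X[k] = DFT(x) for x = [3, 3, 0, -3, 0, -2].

X[k] = Σ(n=0 to 5) x[n] · ω_6^(nk)
where ω_6 = e^(-2πi/6)

Computing each X[k]:
X[0] = 1
X[1] = 6.5000-4.3301i
X[2] = -0.5000-4.3301i
X[3] = 5
X[4] = -0.5000+4.3301i
X[5] = 6.5000+4.3301i

X = [1, 6.5000-4.3301i, -0.5000-4.3301i, 5, -0.5000+4.3301i, 6.5000+4.3301i]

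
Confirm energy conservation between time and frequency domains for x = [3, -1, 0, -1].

Time domain:
Σ|x[n]|² = |3|² + |-1|² + |0|² + |-1|² = 11.0000

Frequency domain:
(1/4)Σ|X[k]|² = (1/4)(|1|² + |3|² + |5|² + |3|²) = (1/4)·44.0000 = 11.0000

Both sides agree, confirming Parseval's theorem.

Σ|x[n]|² = (1/N)Σ|X[k]|² = 11.0000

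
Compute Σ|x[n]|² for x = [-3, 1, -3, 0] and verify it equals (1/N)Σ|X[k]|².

Time domain:
Σ|x[n]|² = |-3|² + |1|² + |-3|² + |0|² = 19.0000

Frequency domain:
(1/4)Σ|X[k]|² = (1/4)(|-5|² + |-1i|² + |-7|² + |1i|²) = (1/4)·76.0000 = 19.0000

Both sides agree, confirming Parseval's theorem.

Σ|x[n]|² = (1/N)Σ|X[k]|² = 19.0000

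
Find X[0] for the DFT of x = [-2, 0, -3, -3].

X[0] = Σ(n=0 to 3) x[n] · ω_4^0 = Σ x[n]
= (-2) + (0) + (-3) + (-3)

X[0] = -8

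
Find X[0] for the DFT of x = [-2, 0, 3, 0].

X[0] = Σ(n=0 to 3) x[n] · ω_4^0 = Σ x[n]
= (-2) + (0) + (3) + (0)

X[0] = 1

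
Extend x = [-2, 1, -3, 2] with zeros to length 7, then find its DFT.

Original 4-point DFT: [-2, 1+1i, -8, 1-1i]
Zero-padded 7-point DFT provides frequency interpolation.

DFT_7([x, 0, ...]) = [-2, -2.5109+1.2752i, 1.7274-0.7129i, -5.2165-4.7292i, -5.2165+4.7292i, 1.7274+0.7129i, -2.5109-1.2752i]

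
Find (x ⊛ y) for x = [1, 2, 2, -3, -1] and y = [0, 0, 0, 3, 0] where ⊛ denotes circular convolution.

(x ⊛ y)[n] = Σ(m=0 to 4) x[m] · y[(n-m) mod 5]

Computing each output sample:
(x ⊛ y)[0] = 6
(x ⊛ y)[1] = -9
(x ⊛ y)[2] = -3
(x ⊛ y)[3] = 3
(x ⊛ y)[4] = 6

x ⊛ y = [6, -9, -3, 3, 6]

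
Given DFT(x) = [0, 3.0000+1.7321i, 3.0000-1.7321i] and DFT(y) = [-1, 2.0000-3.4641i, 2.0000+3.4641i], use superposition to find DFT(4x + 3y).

By linearity: DFT(4x + 3y) = 4·DFT(x) + 3·DFT(y)
= 4·[0, 3.0000+1.7321i, 3.0000-1.7321i] + 3·[-1, 2.0000-3.4641i, 2.0000+3.4641i]

Computing element-wise:
Z[0] = 4·(0) + 3·(-1) = -3
Z[1] = 4·(3.0000+1.7321i) + 3·(2.0000-3.4641i) = 18.0000-3.4639i
Z[2] = 4·(3.0000-1.7321i) + 3·(2.0000+3.4641i) = 18.0000+3.4639i

DFT(4x + 3y) = 4·X + 3·Y = [-3, 18.0000-3.4639i, 18.0000+3.4639i]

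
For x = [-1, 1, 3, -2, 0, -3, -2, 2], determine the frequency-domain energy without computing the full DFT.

Parseval: Σ|x[n]|² = (1/N)Σ|X[k]|², so Σ|X[k]|² = N·Σ|x[n]|² = 8·32.0000

Σ|X[k]|² = N·Σ|x[n]|² = 8·32.0000 = 256.0000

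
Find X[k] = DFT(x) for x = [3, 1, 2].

X[k] = Σ(n=0 to 2) x[n] · ω_3^(nk)
where ω_3 = e^(-2πi/3)

Computing each X[k]:
X[0] = 6
X[1] = 1.5000+0.8660i
X[2] = 1.5000-0.8660i

X = [6, 1.5000+0.8660i, 1.5000-0.8660i]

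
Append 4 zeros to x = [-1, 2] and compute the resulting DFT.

Original 2-point DFT: [1, -3]
Zero-padded 6-point DFT provides frequency interpolation.

DFT_6([x, 0, ...]) = [1, -1.7321i, -2.0000-1.7321i, -3, -2.0000+1.7321i, 1.7321i]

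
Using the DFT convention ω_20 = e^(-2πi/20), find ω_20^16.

ω_20^16 = e^(-2πi·16/20)
= cos(-2π·16/20) + i·sin(-2π·16/20)
= cos(-32π/20) + i·sin(-32π/20)

ω_20^16 = cos(-32π/20) + i·sin(-32π/20) = 0.3090+0.9511i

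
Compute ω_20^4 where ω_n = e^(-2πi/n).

ω_20^4 = e^(-2πi·4/20)
= cos(-2π·4/20) + i·sin(-2π·4/20)
= cos(-8π/20) + i·sin(-8π/20)

ω_20^4 = cos(-8π/20) + i·sin(-8π/20) = 0.3090-0.9511i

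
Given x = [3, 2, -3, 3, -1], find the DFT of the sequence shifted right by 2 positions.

Time shift by 2: X_shifted[k] = ω_5^(2k) · X[k]
Shifted x = [3, -1, 3, 2, -3]

DFT(x[n-2]) = [4, -2.2812-2.4899i, 7.7812-0.2245i, 7.7812+0.2245i, -2.2812+2.4899i]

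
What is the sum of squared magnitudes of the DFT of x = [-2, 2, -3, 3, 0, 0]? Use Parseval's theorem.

Parseval: Σ|x[n]|² = (1/N)Σ|X[k]|², so Σ|X[k]|² = N·Σ|x[n]|² = 6·26.0000

Σ|X[k]|² = N·Σ|x[n]|² = 6·26.0000 = 156.0000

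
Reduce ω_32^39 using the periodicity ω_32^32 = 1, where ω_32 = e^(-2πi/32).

Since ω_32^32 = 1, powers reduce modulo 32.
39 mod 32 = 7
So ω_32^39 = ω_32^7 = e^(-2πi·7/32)

ω_32^39 = ω_32^7 = 0.1951-0.9808i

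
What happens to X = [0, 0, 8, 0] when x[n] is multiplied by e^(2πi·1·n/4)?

Modulation property: DFT(ω_4^(-1n)·x[n]) = X[(k-1) mod 4], so circularly shift X by 1 positions.

X[k-1] = [0, 0, 0, 8]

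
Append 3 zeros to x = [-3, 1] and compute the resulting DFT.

Original 2-point DFT: [-2, -4]
Zero-padded 5-point DFT provides frequency interpolation.

DFT_5([x, 0, ...]) = [-2, -2.6910-0.9511i, -3.8090-0.5878i, -3.8090+0.5878i, -2.6910+0.9511i]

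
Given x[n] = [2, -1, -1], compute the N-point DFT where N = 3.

X[k] = Σ(n=0 to 2) x[n] · ω_3^(nk)
where ω_3 = e^(-2πi/3)

Computing each X[k]:
X[0] = 0
X[1] = 3
X[2] = 3

X = [0, 3, 3]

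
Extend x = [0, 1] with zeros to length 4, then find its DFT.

Original 2-point DFT: [1, -1]
Zero-padded 4-point DFT provides frequency interpolation.

DFT_4([x, 0, ...]) = [1, -1i, -1, 1i]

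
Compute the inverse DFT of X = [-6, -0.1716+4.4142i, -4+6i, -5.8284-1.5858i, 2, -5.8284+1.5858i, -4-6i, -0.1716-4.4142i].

x[n] = (1/8) Σ(k=0 to 7) X[k] · e^(2πikn/8)

Computing each x[n]:
x[0] = -3
x[1] = -2
x[2] = -1
x[3] = -1
x[4] = 0
x[5] = -3
x[6] = 2
x[7] = 2

x = [-3, -2, -1, -1, 0, -3, 2, 2]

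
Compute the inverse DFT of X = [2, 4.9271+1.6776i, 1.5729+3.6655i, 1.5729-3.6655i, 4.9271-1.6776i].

x[n] = (1/5) Σ(k=0 to 4) X[k] · e^(2πikn/5)

Computing each x[n]:
x[0] = 3
x[1] = -1
x[2] = 0
x[3] = -2
x[4] = 2

x = [3, -1, 0, -2, 2]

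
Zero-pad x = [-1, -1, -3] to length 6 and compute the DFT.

Original 3-point DFT: [-5, 1.0000-1.7321i, 1.0000+1.7321i]
Zero-padded 6-point DFT provides frequency interpolation.

DFT_6([x, 0, ...]) = [-5, 3.4641i, 1.0000-1.7321i, -3, 1.0000+1.7321i, -3.4641i]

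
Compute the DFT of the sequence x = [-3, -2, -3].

X[k] = Σ(n=0 to 2) x[n] · ω_3^(nk)
where ω_3 = e^(-2πi/3)

Computing each X[k]:
X[0] = -8
X[1] = -0.5000-0.8660i
X[2] = -0.5000+0.8660i

X = [-8, -0.5000-0.8660i, -0.5000+0.8660i]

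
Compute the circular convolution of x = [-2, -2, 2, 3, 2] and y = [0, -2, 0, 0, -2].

(x ⊛ y)[n] = Σ(m=0 to 4) x[m] · y[(n-m) mod 5]

Computing each output sample:
(x ⊛ y)[0] = 0
(x ⊛ y)[1] = 0
(x ⊛ y)[2] = -2
(x ⊛ y)[3] = -8
(x ⊛ y)[4] = -2

x ⊛ y = [0, 0, -2, -8, -2]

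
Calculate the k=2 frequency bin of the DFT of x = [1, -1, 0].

X[2] = Σ(n=0 to 2) x[n] · ω_3^(2n) where ω_3 = e^(-2πi/3)
= (1)·ω_3^0 + (-1)·ω_3^2 + (0)·ω_3^4

X[2] = 1.5000-0.8660i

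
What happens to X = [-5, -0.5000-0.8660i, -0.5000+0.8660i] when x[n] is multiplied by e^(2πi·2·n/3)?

Modulation property: DFT(ω_3^(-2n)·x[n]) = X[(k-2) mod 3], so circularly shift X by 2 positions.

X[k-2] = [-0.5000-0.8660i, -0.5000+0.8660i, -5]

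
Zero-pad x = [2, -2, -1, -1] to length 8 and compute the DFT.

Original 4-point DFT: [-2, 3+1i, 4, 3-1i]
Zero-padded 8-point DFT provides frequency interpolation.

DFT_8([x, 0, ...]) = [-2, 1.2929+3.1213i, 3+1i, 2.7071+1.1213i, 4, 2.7071-1.1213i, 3-1i, 1.2929-3.1213i]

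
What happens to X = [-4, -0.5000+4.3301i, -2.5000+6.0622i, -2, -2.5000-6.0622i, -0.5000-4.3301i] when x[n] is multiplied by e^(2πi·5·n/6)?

Modulation property: DFT(ω_6^(-5n)·x[n]) = X[(k-5) mod 6], so circularly shift X by 5 positions.

X[k-5] = [-0.5000+4.3301i, -2.5000+6.0622i, -2, -2.5000-6.0622i, -0.5000-4.3301i, -4]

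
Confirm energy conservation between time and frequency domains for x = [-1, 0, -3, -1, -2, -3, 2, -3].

Time domain:
Σ|x[n]|² = |-1|² + |0|² + |-3|² + |-1|² + |-2|² + |-3|² + |2|² + |-3|² = 37.0000

Frequency domain:
(1/8)Σ|X[k]|² = (1/8)(|-11|² + |1.7071+1.4645i|² + |-2-1i|² + |0.2929-8.5355i|² + |3|² + |0.2929+8.5355i|² + |-2+1i|² + |1.7071-1.4645i|²) = (1/8)·296.0000 = 37.0000

Both sides agree, confirming Parseval's theorem.

Σ|x[n]|² = (1/N)Σ|X[k]|² = 37.0000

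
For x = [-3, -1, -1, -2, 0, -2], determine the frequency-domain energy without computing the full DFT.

Parseval: Σ|x[n]|² = (1/N)Σ|X[k]|², so Σ|X[k]|² = N·Σ|x[n]|² = 6·19.0000

Σ|X[k]|² = N·Σ|x[n]|² = 6·19.0000 = 114.0000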